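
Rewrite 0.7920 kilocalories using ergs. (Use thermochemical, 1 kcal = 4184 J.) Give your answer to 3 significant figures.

3.31 × 10^10 ergs

1 kcal = 4.18400 × 10^10 erg.
Thus 0.7920 × 4.18400 × 10^10 ≈ 3.31 × 10^10 erg.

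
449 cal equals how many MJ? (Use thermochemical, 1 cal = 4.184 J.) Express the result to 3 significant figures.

1 cal = 4.18400 × 10^-6 MJ.
449 × 4.18400 × 10^-6 ≈ 0.00188 MJ.

0.00188 MJ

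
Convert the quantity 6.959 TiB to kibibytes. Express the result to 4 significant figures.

7.472e+9 KiB

1 tebibyte = 1.07374e+9 kibibytes.
Then 6.959 × 1.07374e+9 ≈ 7.472e+9 KiB.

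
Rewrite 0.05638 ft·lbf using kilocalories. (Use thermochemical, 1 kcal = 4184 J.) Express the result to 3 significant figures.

1.83e-5 kilocalories

1 ft·lbf = 0.000324048 kcal.
Thus 0.05638 × 0.000324048 ≈ 1.83e-5 kcal.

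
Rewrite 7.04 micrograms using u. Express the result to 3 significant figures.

4.24 × 10^18 u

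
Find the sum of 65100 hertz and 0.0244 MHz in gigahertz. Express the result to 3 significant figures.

65100 Hz = 6.51000 × 10^-5 GHz and 0.0244 MHz = 2.44000 × 10^-5 GHz.
6.51000 × 10^-5 + 2.44000 × 10^-5 ≈ 8.95 × 10^-5 GHz.

8.95 × 10^-5 GHz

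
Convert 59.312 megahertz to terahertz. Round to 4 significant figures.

5.931 × 10^-5 terahertz

1 megahertz = 1.00000 × 10^-6 THz.
So 59.312 × 1.00000 × 10^-6 ≈ 5.931 × 10^-5 THz.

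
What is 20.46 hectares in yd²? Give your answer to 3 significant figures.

245000 yd²

1 hectare = 11959.9 yd².
Then 20.46 × 11959.9 ≈ 245000 yd².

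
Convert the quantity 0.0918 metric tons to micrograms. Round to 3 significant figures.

9.18e+10 micrograms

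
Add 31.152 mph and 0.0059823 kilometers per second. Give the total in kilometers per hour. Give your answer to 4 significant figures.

71.67 km/h

31.152 mph = 50.1343 km/h and 0.0059823 km/s = 21.5363 km/h.
50.1343 + 21.5363 ≈ 71.67 km/h.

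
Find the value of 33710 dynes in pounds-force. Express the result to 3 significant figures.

1 dyn = 2.24809 × 10^-6 lbf.
33710 × 2.24809 × 10^-6 ≈ 0.0758 lbf.

0.0758 pounds-force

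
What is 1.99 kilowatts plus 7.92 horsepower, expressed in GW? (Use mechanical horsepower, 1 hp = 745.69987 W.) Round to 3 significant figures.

7.90 × 10^-6 gigawatts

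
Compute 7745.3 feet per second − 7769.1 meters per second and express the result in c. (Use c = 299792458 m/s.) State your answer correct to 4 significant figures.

-1.804e-5 times the speed of light

7745.3 ft/s = 7.87467e-6 c and 7769.1 m/s = 2.59149e-5 c.
7.87467e-6 − 2.59149e-5 ≈ -1.804e-5 c.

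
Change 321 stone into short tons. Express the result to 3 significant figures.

1 stone = 0.00700000 short tons.
Thus 321 × 0.00700000 ≈ 2.25 short ton.

2.25 short tons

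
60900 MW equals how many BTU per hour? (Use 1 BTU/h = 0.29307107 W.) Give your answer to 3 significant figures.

2.08 × 10^11 BTU/h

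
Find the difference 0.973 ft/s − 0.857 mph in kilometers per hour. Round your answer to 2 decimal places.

-0.31 km/h

0.973 ft/s = 1.06765 km/h and 0.857 mph = 1.37921 km/h.
1.06765 − 1.37921 ≈ -0.31 km/h.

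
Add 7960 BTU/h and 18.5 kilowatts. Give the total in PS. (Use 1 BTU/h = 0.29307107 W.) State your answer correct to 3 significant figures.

28.3 PS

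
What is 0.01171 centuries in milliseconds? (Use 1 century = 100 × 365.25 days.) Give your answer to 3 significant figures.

1 century = 3.15576 × 10^12 ms.
So 0.01171 × 3.15576 × 10^12 ≈ 3.70 × 10^10 ms.

3.70 × 10^10 milliseconds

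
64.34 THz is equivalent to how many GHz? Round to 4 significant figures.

1 THz = 1000.00 gigahertz.
So 64.34 × 1000.00 ≈ 64340 GHz.

64340 gigahertz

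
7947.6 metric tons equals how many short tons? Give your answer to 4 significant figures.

8761 short tons

1 t = 1.10231 short tons.
So 7947.6 × 1.10231 ≈ 8761 short ton.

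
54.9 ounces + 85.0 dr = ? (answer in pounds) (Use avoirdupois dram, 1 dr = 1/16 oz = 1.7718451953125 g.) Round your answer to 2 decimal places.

3.76 lb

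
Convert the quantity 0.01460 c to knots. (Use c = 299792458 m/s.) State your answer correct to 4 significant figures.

8.508 × 10^6 knots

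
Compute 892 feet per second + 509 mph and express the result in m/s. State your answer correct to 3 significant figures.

892 ft/s = 271.882 m/s and 509 mph = 227.543 m/s.
271.882 + 227.543 ≈ 499 m/s.

499 m/s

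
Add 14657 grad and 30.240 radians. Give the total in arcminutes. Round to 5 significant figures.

895440 arcminutes

14657 grad = 791478.0 arcmin and 30.240 rad = 103957.5 arcmin.
791478.0 + 103957.5 ≈ 895440 arcmin.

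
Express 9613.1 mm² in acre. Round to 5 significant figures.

1 square millimeter = 2.47105e-10 acre.
Then 9613.1 × 2.47105e-10 ≈ 2.3754e-6 acre.

2.3754e-6 acre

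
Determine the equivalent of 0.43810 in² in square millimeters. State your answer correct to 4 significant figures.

1 square inch = 645.160 square millimeters.
Thus 0.43810 × 645.160 ≈ 282.6 mm².

282.6 mm²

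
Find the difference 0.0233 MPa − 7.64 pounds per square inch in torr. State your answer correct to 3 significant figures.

0.0233 MPa = 174.764 torr and 7.64 psi = 395.102 torr.
174.764 − 395.102 ≈ -220 torr.

-220 torr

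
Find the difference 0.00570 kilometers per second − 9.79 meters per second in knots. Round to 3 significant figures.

-7.95 kn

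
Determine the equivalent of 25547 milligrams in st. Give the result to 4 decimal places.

0.0040 stone

1 milligram = 1.57473e-7 st.
25547 × 1.57473e-7 ≈ 0.0040 st.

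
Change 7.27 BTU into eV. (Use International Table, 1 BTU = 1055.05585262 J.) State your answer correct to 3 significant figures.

4.79e+22 eV

1 BTU = 6.58514e+21 eV.
7.27 × 6.58514e+21 ≈ 4.79e+22 eV.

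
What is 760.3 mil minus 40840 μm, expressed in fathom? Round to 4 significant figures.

760.3 mil = 0.0105597 fathom and 40840 μm = 0.0223316 fathom.
0.0105597 − 0.0223316 ≈ -0.01177 fathom.

-0.01177 fathoms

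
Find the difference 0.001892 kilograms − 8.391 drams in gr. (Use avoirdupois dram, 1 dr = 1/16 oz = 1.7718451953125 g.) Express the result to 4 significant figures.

-200.2 gr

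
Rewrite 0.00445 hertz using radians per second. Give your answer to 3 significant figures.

1 Hz = 6.28319 rad/s.
0.00445 × 6.28319 ≈ 0.0280 rad/s.

0.0280 rad/s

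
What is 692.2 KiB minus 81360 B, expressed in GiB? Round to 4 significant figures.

692.2 KiB = 0.000660133 GiB and 81360 B = 7.57724 × 10^-5 GiB.
0.000660133 − 7.57724 × 10^-5 ≈ 0.0005844 GiB.

0.0005844 gibibytes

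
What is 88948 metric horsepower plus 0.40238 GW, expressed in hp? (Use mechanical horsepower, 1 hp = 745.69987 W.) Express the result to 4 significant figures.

88948 PS = 87731.2 hp and 0.40238 GW = 539600 hp.
87731.2 + 539600 ≈ 627300 hp.

627300 hp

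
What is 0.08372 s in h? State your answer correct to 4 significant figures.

2.326 × 10^-5 h

1 second = 0.000277778 hours.
0.08372 × 0.000277778 ≈ 2.326 × 10^-5 h.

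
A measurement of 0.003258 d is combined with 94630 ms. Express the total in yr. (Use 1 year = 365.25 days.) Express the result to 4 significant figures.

1.192 × 10^-5 yr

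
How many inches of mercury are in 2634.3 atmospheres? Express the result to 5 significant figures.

78822 inches of mercury

1 atmosphere = 29.9213 inches of mercury.
Thus 2634.3 × 29.9213 ≈ 78822 inHg.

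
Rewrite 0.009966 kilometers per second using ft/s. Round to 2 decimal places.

1 kilometer per second = 3280.84 ft/s.
So 0.009966 × 3280.84 ≈ 32.70 ft/s.

32.70 ft/s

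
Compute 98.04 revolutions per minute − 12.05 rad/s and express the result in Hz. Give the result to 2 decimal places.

98.04 rpm = 1.63400 Hz and 12.05 rad/s = 1.91782 Hz.
1.63400 − 1.91782 ≈ -0.28 Hz.

-0.28 hertz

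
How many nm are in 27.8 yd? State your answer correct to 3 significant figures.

1 yard = 9.14400 × 10^8 nanometers.
27.8 × 9.14400 × 10^8 ≈ 2.54 × 10^10 nm.

2.54 × 10^10 nm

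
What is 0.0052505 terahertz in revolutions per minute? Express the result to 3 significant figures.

3.15 × 10^11 revolutions per minute

1 THz = 6.00000 × 10^13 rpm.
Then 0.0052505 × 6.00000 × 10^13 ≈ 3.15 × 10^11 rpm.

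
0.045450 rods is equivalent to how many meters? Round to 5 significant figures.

0.22858 m

1 rod = 5.02920 meters.
Then 0.045450 × 5.02920 ≈ 0.22858 m.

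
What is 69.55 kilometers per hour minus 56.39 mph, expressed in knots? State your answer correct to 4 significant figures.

-11.45 knots

69.55 km/h = 37.5540 kn and 56.39 mph = 49.0016 kn.
37.5540 − 49.0016 ≈ -11.45 kn.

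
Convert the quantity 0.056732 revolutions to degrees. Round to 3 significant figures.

1 rev = 360.000 degrees.
0.056732 × 360.000 ≈ 20.4 °.

20.4 degrees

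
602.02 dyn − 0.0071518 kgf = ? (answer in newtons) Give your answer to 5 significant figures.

-0.064115 newtons

602.02 dyn = 0.00602020 N and 0.0071518 kgf = 0.0701352 N.
0.00602020 − 0.0701352 ≈ -0.064115 N.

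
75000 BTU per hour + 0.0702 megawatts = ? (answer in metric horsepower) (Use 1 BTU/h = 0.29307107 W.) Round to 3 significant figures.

125 metric horsepower

75000 BTU/h = 29.8849 PS and 0.0702 MW = 95.4454 PS.
29.8849 + 95.4454 ≈ 125 PS.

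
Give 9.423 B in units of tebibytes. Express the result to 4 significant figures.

1 B = 9.09495 × 10^-13 tebibytes.
So 9.423 × 9.09495 × 10^-13 ≈ 8.570 × 10^-12 TiB.

8.570 × 10^-12 TiB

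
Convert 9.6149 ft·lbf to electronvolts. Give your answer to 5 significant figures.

1 foot-pound = 8.46235 × 10^18 eV.
Then 9.6149 × 8.46235 × 10^18 ≈ 8.1365 × 10^19 eV.

8.1365 × 10^19 electronvolts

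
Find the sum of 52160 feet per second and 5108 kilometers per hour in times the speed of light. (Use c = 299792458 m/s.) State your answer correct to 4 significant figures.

5.776e-5 times the speed of light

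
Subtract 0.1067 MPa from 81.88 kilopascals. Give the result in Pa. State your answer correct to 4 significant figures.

81.88 kPa = 81880.0 Pa and 0.1067 MPa = 106700 Pa.
81880.0 − 106700 ≈ -24820 Pa.

-24820 Pa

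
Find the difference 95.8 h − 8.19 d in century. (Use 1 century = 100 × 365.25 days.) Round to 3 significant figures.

-0.000115 century

95.8 h = 0.000109286 century and 8.19 d = 0.000224230 century.
0.000109286 − 0.000224230 ≈ -0.000115 century.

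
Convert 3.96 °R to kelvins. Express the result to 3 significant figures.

2.20 kelvins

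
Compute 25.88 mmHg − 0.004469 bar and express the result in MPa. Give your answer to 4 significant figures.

25.88 mmHg = 0.00345038 MPa and 0.004469 bar = 0.000446900 MPa.
0.00345038 − 0.000446900 ≈ 0.003003 MPa.

0.003003 MPa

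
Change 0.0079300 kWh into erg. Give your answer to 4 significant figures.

2.855e+11 erg

1 kilowatt-hour = 3.60000e+13 erg.
Then 0.0079300 × 3.60000e+13 ≈ 2.855e+11 erg.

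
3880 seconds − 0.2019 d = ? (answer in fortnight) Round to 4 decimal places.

3880 s = 0.00320767 fortnight and 0.2019 d = 0.0144214 fortnight.
0.00320767 − 0.0144214 ≈ -0.0112 fortnight.

-0.0112 fortnights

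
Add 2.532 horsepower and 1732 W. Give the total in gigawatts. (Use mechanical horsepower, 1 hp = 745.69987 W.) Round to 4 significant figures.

2.532 hp = 1.88811e-6 GW and 1732 W = 1.73200e-6 GW.
1.88811e-6 + 1.73200e-6 ≈ 3.620e-6 GW.

3.620e-6 GW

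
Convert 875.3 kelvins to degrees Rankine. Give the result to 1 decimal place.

1575.5 °R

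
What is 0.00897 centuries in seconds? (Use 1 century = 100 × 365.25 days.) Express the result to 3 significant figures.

1 century = 3.15576 × 10^9 s.
Then 0.00897 × 3.15576 × 10^9 ≈ 2.83 × 10^7 s.

2.83 × 10^7 seconds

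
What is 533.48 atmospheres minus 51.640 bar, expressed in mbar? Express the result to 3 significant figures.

533.48 atm = 540549 mbar and 51.640 bar = 51640.0 mbar.
540549 − 51640.0 ≈ 489000 mbar.

489000 millibar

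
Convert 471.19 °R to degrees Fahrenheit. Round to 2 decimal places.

11.52 °F

°R = °F + 459.67.
Applying the formula gives 11.52 °F.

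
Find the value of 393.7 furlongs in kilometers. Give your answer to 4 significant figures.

1 furlong = 0.201168 km.
393.7 × 0.201168 ≈ 79.20 km.

79.20 km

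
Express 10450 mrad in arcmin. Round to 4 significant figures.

35920 arcminutes

1 mrad = 3.43775 arcminutes.
So 10450 × 3.43775 ≈ 35920 arcmin.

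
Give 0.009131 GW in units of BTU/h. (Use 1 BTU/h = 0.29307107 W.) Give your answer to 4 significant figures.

3.116 × 10^7 BTU per hour

1 gigawatt = 3.41214 × 10^9 BTU per hour.
0.009131 × 3.41214 × 10^9 ≈ 3.116 × 10^7 BTU/h.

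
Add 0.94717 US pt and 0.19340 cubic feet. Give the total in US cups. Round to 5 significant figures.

0.94717 US pt = 1.89434 US cup and 0.19340 ft³ = 23.1477 US cup.
1.89434 + 23.1477 ≈ 25.042 US cup.

25.042 US cup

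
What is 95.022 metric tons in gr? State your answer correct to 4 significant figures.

1 t = 1.54324 × 10^7 gr.
Thus 95.022 × 1.54324 × 10^7 ≈ 1.466 × 10^9 gr.

1.466 × 10^9 gr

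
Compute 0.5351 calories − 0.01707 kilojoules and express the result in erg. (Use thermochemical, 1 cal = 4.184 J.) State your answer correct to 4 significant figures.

-1.483 × 10^8 erg

0.5351 cal = 2.23886 × 10^7 erg and 0.01707 kJ = 1.70700 × 10^8 erg.
2.23886 × 10^7 − 1.70700 × 10^8 ≈ -1.483 × 10^8 erg.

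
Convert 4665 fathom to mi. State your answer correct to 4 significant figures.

1 fathom = 0.00113636 miles.
4665 × 0.00113636 ≈ 5.301 mi.

5.301 miles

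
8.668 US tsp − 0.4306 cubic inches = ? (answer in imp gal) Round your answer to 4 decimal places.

0.0078 imperial gallons

8.668 US tsp = 0.00939794 imp gal and 0.4306 in³ = 0.00155216 imp gal.
0.00939794 − 0.00155216 ≈ 0.0078 imp gal.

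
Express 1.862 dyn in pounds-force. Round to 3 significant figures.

4.19e-6 lbf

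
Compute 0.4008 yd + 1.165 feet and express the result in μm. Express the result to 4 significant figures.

721600 μm

0.4008 yd = 366492 μm and 1.165 ft = 355092 μm.
366492 + 355092 ≈ 721600 μm.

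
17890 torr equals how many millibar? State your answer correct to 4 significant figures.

23850 millibar

1 torr = 1.33322 millibar.
17890 × 1.33322 ≈ 23850 mbar.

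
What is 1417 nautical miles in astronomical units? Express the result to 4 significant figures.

1.754e-5 astronomical units

1 nmi = 1.23799e-8 astronomical units.
Thus 1417 × 1.23799e-8 ≈ 1.754e-5 au.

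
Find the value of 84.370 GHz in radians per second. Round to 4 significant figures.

1 GHz = 6.28319e+9 radians per second.
Thus 84.370 × 6.28319e+9 ≈ 5.301e+11 rad/s.

5.301e+11 rad/s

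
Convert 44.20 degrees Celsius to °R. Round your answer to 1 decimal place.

°R = (°C + 273.15) × 9/5.
Applying the formula gives 571.2 °R.

571.2 °R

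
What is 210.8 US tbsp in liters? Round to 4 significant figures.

3.117 L

1 US tbsp = 0.0147868 L.
Then 210.8 × 0.0147868 ≈ 3.117 L.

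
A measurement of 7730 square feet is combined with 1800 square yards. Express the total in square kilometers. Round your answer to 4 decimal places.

0.0022 km²

7730 ft² = 0.000718140 km² and 1800 yd² = 0.00150503 km².
0.000718140 + 0.00150503 ≈ 0.0022 km².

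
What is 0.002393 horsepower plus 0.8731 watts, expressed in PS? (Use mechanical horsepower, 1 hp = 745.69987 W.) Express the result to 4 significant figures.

0.002393 hp = 0.00242619 PS and 0.8731 W = 0.00118709 PS.
0.00242619 + 0.00118709 ≈ 0.003613 PS.

0.003613 PS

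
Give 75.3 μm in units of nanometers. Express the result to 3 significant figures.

1 μm = 1000.00 nm.
So 75.3 × 1000.00 ≈ 75300 nm.

75300 nm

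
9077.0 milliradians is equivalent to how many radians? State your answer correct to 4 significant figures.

9.077 rad

1 milliradian = 0.00100000 rad.
9077.0 × 0.00100000 ≈ 9.077 rad.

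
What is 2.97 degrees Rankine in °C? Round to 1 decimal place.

-271.5 °C

°R = (°C + 273.15) × 9/5.
Applying the formula gives -271.5 °C.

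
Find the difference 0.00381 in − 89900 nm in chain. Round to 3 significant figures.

0.00381 in = 4.81061 × 10^-6 chain and 89900 nm = 4.46890 × 10^-6 chain.
4.81061 × 10^-6 − 4.46890 × 10^-6 ≈ 3.42 × 10^-7 chain.

3.42 × 10^-7 chain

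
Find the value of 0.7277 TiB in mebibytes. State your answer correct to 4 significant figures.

763000 MiB

1 tebibyte = 1048576 mebibytes.
So 0.7277 × 1048576 ≈ 763000 MiB.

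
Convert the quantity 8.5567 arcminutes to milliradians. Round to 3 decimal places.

2.489 mrad

1 arcmin = 0.290888 milliradians.
So 8.5567 × 0.290888 ≈ 2.489 mrad.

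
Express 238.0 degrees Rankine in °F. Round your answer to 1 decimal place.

-221.7 °F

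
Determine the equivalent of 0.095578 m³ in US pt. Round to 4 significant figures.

202.0 US pints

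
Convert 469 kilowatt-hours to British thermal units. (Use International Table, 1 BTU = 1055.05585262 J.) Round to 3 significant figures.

1 kilowatt-hour = 3412.14 BTU.
So 469 × 3412.14 ≈ 1.60e+6 BTU.

1.60e+6 British thermal units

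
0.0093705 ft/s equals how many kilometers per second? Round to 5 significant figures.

1 ft/s = 0.000304800 kilometers per second.
Then 0.0093705 × 0.000304800 ≈ 2.8561e-6 km/s.

2.8561e-6 kilometers per second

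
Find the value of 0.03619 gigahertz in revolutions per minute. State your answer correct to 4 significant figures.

1 gigahertz = 6.00000e+10 rpm.
0.03619 × 6.00000e+10 ≈ 2.171e+9 rpm.

2.171e+9 revolutions per minute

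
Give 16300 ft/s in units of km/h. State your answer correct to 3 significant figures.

17900 kilometers per hour

1 foot per second = 1.09728 km/h.
16300 × 1.09728 ≈ 17900 km/h.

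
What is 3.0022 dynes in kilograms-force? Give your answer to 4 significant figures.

1 dyn = 1.01972 × 10^-6 kgf.
Then 3.0022 × 1.01972 × 10^-6 ≈ 3.061 × 10^-6 kgf.

3.061 × 10^-6 kgf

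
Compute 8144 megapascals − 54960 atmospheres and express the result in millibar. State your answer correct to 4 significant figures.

2.575 × 10^7 millibar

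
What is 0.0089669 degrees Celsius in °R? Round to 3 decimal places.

°R = (°C + 273.15) × 9/5.
Applying the formula gives 491.686 °R.

491.686 °R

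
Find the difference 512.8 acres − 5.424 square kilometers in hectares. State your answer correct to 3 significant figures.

-335 ha

512.8 acre = 207.523 ha and 5.424 km² = 542.400 ha.
207.523 − 542.400 ≈ -335 ha.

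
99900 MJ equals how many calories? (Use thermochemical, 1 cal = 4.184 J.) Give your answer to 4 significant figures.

1 MJ = 239006 cal.
Thus 99900 × 239006 ≈ 2.388 × 10^10 cal.

2.388 × 10^10 calories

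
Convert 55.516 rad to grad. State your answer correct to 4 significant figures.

3534 grad

1 rad = 63.6620 grad.
So 55.516 × 63.6620 ≈ 3534 grad.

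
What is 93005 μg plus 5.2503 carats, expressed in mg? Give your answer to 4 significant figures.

93005 μg = 93.0050 mg and 5.2503 ct = 1050.06 mg.
93.0050 + 1050.06 ≈ 1143 mg.

1143 milligrams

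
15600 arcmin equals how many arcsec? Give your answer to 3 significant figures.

936000 arcsec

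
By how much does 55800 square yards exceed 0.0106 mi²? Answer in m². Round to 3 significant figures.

55800 yd² = 46655.9 m² and 0.0106 mi² = 27453.9 m².
46655.9 − 27453.9 ≈ 19200 m².

19200 m²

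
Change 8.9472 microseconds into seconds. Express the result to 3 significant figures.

8.95e-6 s

1 μs = 1.00000e-6 s.
Then 8.9472 × 1.00000e-6 ≈ 8.95e-6 s.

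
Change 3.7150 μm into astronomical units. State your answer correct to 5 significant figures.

2.4833 × 10^-17 astronomical units

1 micrometer = 6.68459 × 10^-18 astronomical units.
Thus 3.7150 × 6.68459 × 10^-18 ≈ 2.4833 × 10^-17 au.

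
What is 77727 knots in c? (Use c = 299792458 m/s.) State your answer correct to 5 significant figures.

0.00013338 times the speed of light

1 knot = 1.71600e-9 c.
So 77727 × 1.71600e-9 ≈ 0.00013338 c.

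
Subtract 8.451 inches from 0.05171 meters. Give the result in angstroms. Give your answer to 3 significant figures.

0.05171 m = 5.17100 × 10^8 Å and 8.451 in = 2.14655 × 10^9 Å.
5.17100 × 10^8 − 2.14655 × 10^9 ≈ -1.63 × 10^9 Å.

-1.63 × 10^9 Å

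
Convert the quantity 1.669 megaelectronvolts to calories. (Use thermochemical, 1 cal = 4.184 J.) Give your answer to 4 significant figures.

6.391e-14 cal

1 megaelectronvolt = 3.82929e-14 cal.
Thus 1.669 × 3.82929e-14 ≈ 6.391e-14 cal.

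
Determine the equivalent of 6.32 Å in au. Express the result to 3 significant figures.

1 Å = 6.68459e-22 astronomical units.
6.32 × 6.68459e-22 ≈ 4.22e-21 au.

4.22e-21 au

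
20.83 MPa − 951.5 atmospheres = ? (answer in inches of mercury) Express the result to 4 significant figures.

-22320 inches of mercury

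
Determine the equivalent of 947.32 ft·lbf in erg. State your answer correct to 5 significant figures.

1 foot-pound = 1.35582 × 10^7 erg.
947.32 × 1.35582 × 10^7 ≈ 1.2844 × 10^10 erg.

1.2844 × 10^10 ergs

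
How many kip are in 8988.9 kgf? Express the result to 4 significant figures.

1 kilogram-force = 0.00220462 kip.
8988.9 × 0.00220462 ≈ 19.82 kip.

19.82 kip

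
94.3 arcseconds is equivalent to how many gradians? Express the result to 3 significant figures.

0.0291 gradians

1 arcsec = 0.000308642 grad.
Then 94.3 × 0.000308642 ≈ 0.0291 grad.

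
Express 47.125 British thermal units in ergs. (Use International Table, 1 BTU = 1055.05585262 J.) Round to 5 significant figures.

4.9720 × 10^11 ergs

1 BTU = 1.05506 × 10^10 erg.
47.125 × 1.05506 × 10^10 ≈ 4.9720 × 10^11 erg.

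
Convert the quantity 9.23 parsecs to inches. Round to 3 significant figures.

1.12e+19 inches

1 parsec = 1.21483e+18 inches.
9.23 × 1.21483e+18 ≈ 1.12e+19 in.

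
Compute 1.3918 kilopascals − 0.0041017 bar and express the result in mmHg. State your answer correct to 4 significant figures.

7.363 millimeters of mercury

1.3918 kPa = 10.4394 mmHg and 0.0041017 bar = 3.07653 mmHg.
10.4394 − 3.07653 ≈ 7.363 mmHg.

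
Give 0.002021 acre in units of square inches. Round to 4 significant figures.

12680 in²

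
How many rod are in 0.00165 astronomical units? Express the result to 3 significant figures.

1 astronomical unit = 2.97459 × 10^10 rods.
Thus 0.00165 × 2.97459 × 10^10 ≈ 4.91 × 10^7 rod.

4.91 × 10^7 rod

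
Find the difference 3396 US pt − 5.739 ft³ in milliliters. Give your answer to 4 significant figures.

3396 US pt = 1.60691e+6 mL and 5.739 ft³ = 162510 mL.
1.60691e+6 − 162510 ≈ 1.444e+6 mL.

1.444e+6 mL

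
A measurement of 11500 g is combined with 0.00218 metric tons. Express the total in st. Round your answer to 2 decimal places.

2.15 st

11500 g = 1.81094 st and 0.00218 t = 0.343291 st.
1.81094 + 0.343291 ≈ 2.15 st.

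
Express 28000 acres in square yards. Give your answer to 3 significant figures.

1 acre = 4840.00 square yards.
Then 28000 × 4840.00 ≈ 1.36 × 10^8 yd².

1.36 × 10^8 square yards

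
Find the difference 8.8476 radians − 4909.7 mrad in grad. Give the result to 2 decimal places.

8.8476 rad = 563.2557 grad and 4909.7 mrad = 312.5612 grad.
563.2557 − 312.5612 ≈ 250.69 grad.

250.69 gradians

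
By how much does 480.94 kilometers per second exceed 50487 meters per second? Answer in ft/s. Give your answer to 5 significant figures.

480.94 km/s = 1577887 ft/s and 50487 m/s = 165639.8 ft/s.
1577887 − 165639.8 ≈ 1.4122e+6 ft/s.

1.4122e+6 ft/s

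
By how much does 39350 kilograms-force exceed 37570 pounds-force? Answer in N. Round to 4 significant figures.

39350 kgf = 385892 N and 37570 lbf = 167120 N.
385892 − 167120 ≈ 218800 N.

218800 newtons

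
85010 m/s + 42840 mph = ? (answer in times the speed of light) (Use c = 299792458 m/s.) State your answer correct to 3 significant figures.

85010 m/s = 0.000283563 c and 42840 mph = 6.38815 × 10^-5 c.
0.000283563 + 6.38815 × 10^-5 ≈ 0.000347 c.

0.000347 c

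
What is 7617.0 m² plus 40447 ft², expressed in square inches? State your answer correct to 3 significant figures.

7617.0 m² = 1.18064e+7 in² and 40447 ft² = 5.82437e+6 in².
1.18064e+7 + 5.82437e+6 ≈ 1.76e+7 in².

1.76e+7 in²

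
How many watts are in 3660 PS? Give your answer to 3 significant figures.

2.69 × 10^6 watts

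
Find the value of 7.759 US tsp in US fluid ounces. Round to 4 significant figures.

1.293 US fl oz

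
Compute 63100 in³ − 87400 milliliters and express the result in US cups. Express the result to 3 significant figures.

63100 in³ = 4370.56 US cup and 87400 mL = 369.418 US cup.
4370.56 − 369.418 ≈ 4000 US cup.

4000 US cups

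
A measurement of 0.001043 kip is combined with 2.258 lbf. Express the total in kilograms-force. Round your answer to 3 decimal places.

0.001043 kip = 0.473097 kgf and 2.258 lbf = 1.02421 kgf.
0.473097 + 1.02421 ≈ 1.497 kgf.

1.497 kgf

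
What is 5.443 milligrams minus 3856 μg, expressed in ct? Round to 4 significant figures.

5.443 mg = 0.0272150 ct and 3856 μg = 0.0192800 ct.
0.0272150 − 0.0192800 ≈ 0.007935 ct.

0.007935 ct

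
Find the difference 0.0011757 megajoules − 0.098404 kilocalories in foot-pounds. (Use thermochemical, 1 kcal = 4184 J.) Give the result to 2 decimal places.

563.48 ft·lbf

0.0011757 MJ = 867.152 ft·lbf and 0.098404 kcal = 303.671 ft·lbf.
867.152 − 303.671 ≈ 563.48 ft·lbf.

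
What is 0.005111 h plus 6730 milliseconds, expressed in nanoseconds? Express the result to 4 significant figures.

2.513e+10 ns

0.005111 h = 1.83996e+10 ns and 6730 ms = 6.73000e+9 ns.
1.83996e+10 + 6.73000e+9 ≈ 2.513e+10 ns.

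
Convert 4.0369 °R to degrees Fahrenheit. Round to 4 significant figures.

°R = °F + 459.67.
Applying the formula gives -455.6 °F.

-455.6 °F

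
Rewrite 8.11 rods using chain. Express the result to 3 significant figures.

2.03 chains

1 rod = 0.250000 chain.
Thus 8.11 × 0.250000 ≈ 2.03 chain.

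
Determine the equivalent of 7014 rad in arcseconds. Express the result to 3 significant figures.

1 rad = 206265 arcseconds.
So 7014 × 206265 ≈ 1.45e+9 arcsec.

1.45e+9 arcseconds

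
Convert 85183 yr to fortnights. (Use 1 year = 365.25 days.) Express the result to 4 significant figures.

2.222e+6 fortnight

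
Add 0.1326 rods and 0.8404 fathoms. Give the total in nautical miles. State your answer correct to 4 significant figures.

0.001190 nmi

0.1326 rod = 0.000360082 nmi and 0.8404 fathom = 0.000829872 nmi.
0.000360082 + 0.000829872 ≈ 0.001190 nmi.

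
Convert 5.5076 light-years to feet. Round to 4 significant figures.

1.710e+17 ft

1 light-year = 3.10391e+16 ft.
Then 5.5076 × 3.10391e+16 ≈ 1.710e+17 ft.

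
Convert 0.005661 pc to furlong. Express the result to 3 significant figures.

8.68 × 10^11 furlong

1 parsec = 1.53388 × 10^14 furlong.
Then 0.005661 × 1.53388 × 10^14 ≈ 8.68 × 10^11 furlong.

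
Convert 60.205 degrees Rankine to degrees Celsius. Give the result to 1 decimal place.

-239.7 °C

°R = (°C + 273.15) × 9/5.
Applying the formula gives -239.7 °C.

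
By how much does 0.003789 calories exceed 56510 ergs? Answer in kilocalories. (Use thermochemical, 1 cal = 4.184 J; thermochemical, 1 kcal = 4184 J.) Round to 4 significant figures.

2.438 × 10^-6 kcal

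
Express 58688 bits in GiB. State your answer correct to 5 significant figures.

6.8322 × 10^-6 GiB

1 bit = 1.16415 × 10^-10 GiB.
58688 × 1.16415 × 10^-10 ≈ 6.8322 × 10^-6 GiB.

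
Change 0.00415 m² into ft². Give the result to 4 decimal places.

0.0447 square feet

1 square meter = 10.7639 square feet.
Thus 0.00415 × 10.7639 ≈ 0.0447 ft².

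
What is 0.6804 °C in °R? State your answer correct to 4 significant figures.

°R = (°C + 273.15) × 9/5.
Applying the formula gives 492.9 °R.

492.9 °R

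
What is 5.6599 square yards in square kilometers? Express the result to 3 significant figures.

4.73 × 10^-6 km²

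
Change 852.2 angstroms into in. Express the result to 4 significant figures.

3.355e-6 in

1 Å = 3.93701e-9 in.
Then 852.2 × 3.93701e-9 ≈ 3.355e-6 in.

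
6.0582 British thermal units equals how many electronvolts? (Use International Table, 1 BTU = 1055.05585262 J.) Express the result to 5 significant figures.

1 British thermal unit = 6.58514e+21 electronvolts.
So 6.0582 × 6.58514e+21 ≈ 3.9894e+22 eV.

3.9894e+22 eV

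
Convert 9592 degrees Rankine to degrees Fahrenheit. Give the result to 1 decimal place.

9132.3 degrees Fahrenheit

°R = °F + 459.67.
Applying the formula gives 9132.3 °F.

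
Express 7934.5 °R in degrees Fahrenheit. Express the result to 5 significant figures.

°R = °F + 459.67.
Applying the formula gives 7474.8 °F.

7474.8 degrees Fahrenheit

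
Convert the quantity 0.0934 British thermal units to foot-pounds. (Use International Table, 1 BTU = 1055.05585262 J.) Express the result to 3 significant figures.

72.7 foot-pounds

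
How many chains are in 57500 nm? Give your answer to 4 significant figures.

1 nm = 4.97097 × 10^-11 chain.
Then 57500 × 4.97097 × 10^-11 ≈ 2.858 × 10^-6 chain.

2.858 × 10^-6 chains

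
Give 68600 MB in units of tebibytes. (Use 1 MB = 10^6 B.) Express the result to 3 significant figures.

0.0624 tebibytes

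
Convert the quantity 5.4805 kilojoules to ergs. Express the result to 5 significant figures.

5.4805 × 10^10 ergs

1 kilojoule = 1.00000 × 10^10 erg.
5.4805 × 1.00000 × 10^10 ≈ 5.4805 × 10^10 erg.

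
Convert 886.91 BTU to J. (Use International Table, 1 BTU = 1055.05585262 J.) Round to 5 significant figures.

935740 J

1 BTU = 1055.06 joules.
886.91 × 1055.06 ≈ 935740 J.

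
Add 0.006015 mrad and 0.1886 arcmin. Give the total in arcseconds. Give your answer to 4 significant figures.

0.006015 mrad = 1.24068 arcsec and 0.1886 arcmin = 11.3160 arcsec.
1.24068 + 11.3160 ≈ 12.56 arcsec.

12.56 arcsec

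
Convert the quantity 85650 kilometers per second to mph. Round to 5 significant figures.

1 kilometer per second = 2236.94 mph.
So 85650 × 2236.94 ≈ 1.9159e+8 mph.

1.9159e+8 mph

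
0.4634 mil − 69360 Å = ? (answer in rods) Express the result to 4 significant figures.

0.4634 mil = 2.340404 × 10^-6 rod and 69360 Å = 1.379146 × 10^-6 rod.
2.340404 × 10^-6 − 1.379146 × 10^-6 ≈ 9.613 × 10^-7 rod.

9.613 × 10^-7 rods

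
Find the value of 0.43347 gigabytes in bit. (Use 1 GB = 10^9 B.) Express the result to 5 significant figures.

1 gigabyte = 8.00000 × 10^9 bits.
Then 0.43347 × 8.00000 × 10^9 ≈ 3.4678 × 10^9 bit.

3.4678 × 10^9 bit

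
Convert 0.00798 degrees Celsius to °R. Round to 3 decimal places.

°R = (°C + 273.15) × 9/5.
Applying the formula gives 491.684 °R.

491.684 °R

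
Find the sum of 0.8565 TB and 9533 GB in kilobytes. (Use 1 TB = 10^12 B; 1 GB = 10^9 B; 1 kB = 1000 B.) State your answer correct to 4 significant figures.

1.039e+10 kB

0.8565 TB = 8.56500e+8 kB and 9533 GB = 9.53300e+9 kB.
8.56500e+8 + 9.53300e+9 ≈ 1.039e+10 kB.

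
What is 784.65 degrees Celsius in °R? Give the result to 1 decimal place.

°R = (°C + 273.15) × 9/5.
Applying the formula gives 1904.0 °R.

1904.0 °R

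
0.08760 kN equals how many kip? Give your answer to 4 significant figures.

1 kilonewton = 0.224809 kip.
Thus 0.08760 × 0.224809 ≈ 0.01969 kip.

0.01969 kip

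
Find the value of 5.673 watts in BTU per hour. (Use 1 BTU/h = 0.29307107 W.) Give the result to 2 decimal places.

19.36 BTU per hour

1 W = 3.41214 BTU per hour.
5.673 × 3.41214 ≈ 19.36 BTU/h.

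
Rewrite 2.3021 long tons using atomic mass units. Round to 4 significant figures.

1.409 × 10^30 atomic mass units

1 long ton = 6.11878 × 10^29 atomic mass units.
2.3021 × 6.11878 × 10^29 ≈ 1.409 × 10^30 u.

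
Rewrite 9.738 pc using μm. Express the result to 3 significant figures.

3.00 × 10^23 μm

1 parsec = 3.08568 × 10^22 micrometers.
Then 9.738 × 3.08568 × 10^22 ≈ 3.00 × 10^23 μm.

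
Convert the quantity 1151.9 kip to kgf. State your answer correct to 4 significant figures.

522500 kgf

1 kip = 453.592 kgf.
Thus 1151.9 × 453.592 ≈ 522500 kgf.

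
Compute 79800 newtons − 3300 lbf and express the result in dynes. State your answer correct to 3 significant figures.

6.51e+9 dynes

79800 N = 7.98000e+9 dyn and 3300 lbf = 1.46791e+9 dyn.
7.98000e+9 − 1.46791e+9 ≈ 6.51e+9 dyn.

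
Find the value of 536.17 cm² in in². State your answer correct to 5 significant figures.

1 cm² = 0.1550003 square inches.
Then 536.17 × 0.1550003 ≈ 83.107 in².

83.107 square inches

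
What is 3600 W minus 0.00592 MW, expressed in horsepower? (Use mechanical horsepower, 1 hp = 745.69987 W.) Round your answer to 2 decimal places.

-3.11 horsepower

3600 W = 4.82768 hp and 0.00592 MW = 7.93885 hp.
4.82768 − 7.93885 ≈ -3.11 hp.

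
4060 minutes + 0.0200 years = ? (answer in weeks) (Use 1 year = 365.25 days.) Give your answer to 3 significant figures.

4060 min = 0.402778 wk and 0.0200 yr = 1.04357 wk.
0.402778 + 1.04357 ≈ 1.45 wk.

1.45 weeks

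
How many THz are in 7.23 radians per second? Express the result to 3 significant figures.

1.15e-12 THz

1 radian per second = 1.59155e-13 terahertz.
7.23 × 1.59155e-13 ≈ 1.15e-12 THz.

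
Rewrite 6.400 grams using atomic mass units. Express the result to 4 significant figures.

3.854 × 10^24 u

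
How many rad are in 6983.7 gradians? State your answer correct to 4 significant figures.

109.7 radians

1 grad = 0.0157080 radians.
So 6983.7 × 0.0157080 ≈ 109.7 rad.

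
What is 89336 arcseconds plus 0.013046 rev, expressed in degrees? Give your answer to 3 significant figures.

29.5 °

89336 arcsec = 24.8156 ° and 0.013046 rev = 4.69656 °.
24.8156 + 4.69656 ≈ 29.5 °.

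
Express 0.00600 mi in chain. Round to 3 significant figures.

0.480 chain

1 mi = 80.0000 chain.
Then 0.00600 × 80.0000 ≈ 0.480 chain.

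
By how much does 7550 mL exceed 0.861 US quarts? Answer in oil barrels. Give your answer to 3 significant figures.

0.0424 oil barrels

7550 mL = 0.0474881 bbl and 0.861 US qt = 0.00512500 bbl.
0.0474881 − 0.00512500 ≈ 0.0424 bbl.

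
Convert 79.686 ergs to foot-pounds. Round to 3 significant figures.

1 erg = 7.37562 × 10^-8 ft·lbf.
Thus 79.686 × 7.37562 × 10^-8 ≈ 5.88 × 10^-6 ft·lbf.

5.88 × 10^-6 foot-pounds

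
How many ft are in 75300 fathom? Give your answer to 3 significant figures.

452000 feet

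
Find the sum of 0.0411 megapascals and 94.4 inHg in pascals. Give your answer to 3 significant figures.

0.0411 MPa = 41100.0 Pa and 94.4 inHg = 319675 Pa.
41100.0 + 319675 ≈ 361000 Pa.

361000 Pa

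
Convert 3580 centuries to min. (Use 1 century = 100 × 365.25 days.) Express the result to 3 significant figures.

1.88 × 10^11 minutes

1 century = 5.25960 × 10^7 min.
3580 × 5.25960 × 10^7 ≈ 1.88 × 10^11 min.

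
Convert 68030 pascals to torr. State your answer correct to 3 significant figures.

1 pascal = 0.00750062 torr.
Thus 68030 × 0.00750062 ≈ 510 torr.

510 torr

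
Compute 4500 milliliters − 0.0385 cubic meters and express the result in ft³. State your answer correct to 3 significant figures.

4500 mL = 0.158916 ft³ and 0.0385 m³ = 1.35961 ft³.
0.158916 − 1.35961 ≈ -1.20 ft³.

-1.20 ft³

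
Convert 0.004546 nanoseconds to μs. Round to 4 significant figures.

4.546e-6 microseconds

1 ns = 0.00100000 μs.
0.004546 × 0.00100000 ≈ 4.546e-6 μs.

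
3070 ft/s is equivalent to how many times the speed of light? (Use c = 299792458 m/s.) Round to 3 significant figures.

3.12 × 10^-6 c

1 ft/s = 1.01670 × 10^-9 times the speed of light.
3070 × 1.01670 × 10^-9 ≈ 3.12 × 10^-6 c.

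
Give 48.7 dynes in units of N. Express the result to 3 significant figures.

1 dyne = 1.00000 × 10^-5 N.
So 48.7 × 1.00000 × 10^-5 ≈ 0.000487 N.

0.000487 N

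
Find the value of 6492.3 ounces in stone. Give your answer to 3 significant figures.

29.0 st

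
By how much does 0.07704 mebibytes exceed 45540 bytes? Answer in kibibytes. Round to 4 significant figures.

34.42 kibibytes

0.07704 MiB = 78.8890 KiB and 45540 B = 44.4727 KiB.
78.8890 − 44.4727 ≈ 34.42 KiB.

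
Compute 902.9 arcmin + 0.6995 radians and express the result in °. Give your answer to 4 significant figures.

902.9 arcmin = 15.0483 ° and 0.6995 rad = 40.0784 °.
15.0483 + 40.0784 ≈ 55.13 °.

55.13 degrees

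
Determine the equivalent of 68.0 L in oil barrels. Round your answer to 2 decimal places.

0.43 oil barrels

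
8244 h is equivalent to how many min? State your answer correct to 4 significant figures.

1 h = 60.0000 minutes.
Thus 8244 × 60.0000 ≈ 494600 min.

494600 min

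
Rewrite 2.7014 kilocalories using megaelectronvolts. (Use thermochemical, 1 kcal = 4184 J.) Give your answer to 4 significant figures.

1 kilocalorie = 2.61145e+16 MeV.
Then 2.7014 × 2.61145e+16 ≈ 7.055e+16 MeV.

7.055e+16 MeV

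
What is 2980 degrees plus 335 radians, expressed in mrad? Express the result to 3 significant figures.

387000 mrad

2980 ° = 52010.8 mrad and 335 rad = 335000 mrad.
52010.8 + 335000 ≈ 387000 mrad.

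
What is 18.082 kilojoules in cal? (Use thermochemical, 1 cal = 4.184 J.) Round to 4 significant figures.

1 kilojoule = 239.006 cal.
18.082 × 239.006 ≈ 4322 cal.

4322 calories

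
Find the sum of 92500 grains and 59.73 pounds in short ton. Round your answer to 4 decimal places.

0.0365 short tons

92500 gr = 0.00660714 short ton and 59.73 lb = 0.0298650 short ton.
0.00660714 + 0.0298650 ≈ 0.0365 short ton.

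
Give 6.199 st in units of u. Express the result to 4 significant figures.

1 st = 3.82424e+27 u.
Thus 6.199 × 3.82424e+27 ≈ 2.371e+28 u.

2.371e+28 u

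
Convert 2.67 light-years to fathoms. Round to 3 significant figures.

1 light-year = 5.17319e+15 fathom.
Then 2.67 × 5.17319e+15 ≈ 1.38e+16 fathom.

1.38e+16 fathom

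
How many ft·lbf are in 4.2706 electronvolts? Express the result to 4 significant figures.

1 electronvolt = 1.18170e-19 ft·lbf.
4.2706 × 1.18170e-19 ≈ 5.047e-19 ft·lbf.

5.047e-19 ft·lbf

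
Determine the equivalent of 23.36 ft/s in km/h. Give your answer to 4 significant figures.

25.63 kilometers per hour

1 foot per second = 1.09728 kilometers per hour.
So 23.36 × 1.09728 ≈ 25.63 km/h.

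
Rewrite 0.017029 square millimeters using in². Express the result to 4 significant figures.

2.640e-5 in²

1 mm² = 0.001550003 square inches.
0.017029 × 0.001550003 ≈ 2.640e-5 in².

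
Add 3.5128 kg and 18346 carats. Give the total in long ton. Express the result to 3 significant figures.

3.5128 kg = 0.00345732 long ton and 18346 ct = 0.00361125 long ton.
0.00345732 + 0.00361125 ≈ 0.00707 long ton.

0.00707 long ton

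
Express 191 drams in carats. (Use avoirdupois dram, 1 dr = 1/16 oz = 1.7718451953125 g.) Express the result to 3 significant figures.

1 dram = 8.85923 ct.
So 191 × 8.85923 ≈ 1690 ct.

1690 ct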